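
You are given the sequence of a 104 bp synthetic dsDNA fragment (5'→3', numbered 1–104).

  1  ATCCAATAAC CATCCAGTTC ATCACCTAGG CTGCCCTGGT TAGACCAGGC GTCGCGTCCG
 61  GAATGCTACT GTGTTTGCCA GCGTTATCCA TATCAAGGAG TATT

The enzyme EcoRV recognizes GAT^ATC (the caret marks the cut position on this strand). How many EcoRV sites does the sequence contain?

No occurrence of GATATC is present in the sequence.
EcoRV does not cut: 0 sites.

0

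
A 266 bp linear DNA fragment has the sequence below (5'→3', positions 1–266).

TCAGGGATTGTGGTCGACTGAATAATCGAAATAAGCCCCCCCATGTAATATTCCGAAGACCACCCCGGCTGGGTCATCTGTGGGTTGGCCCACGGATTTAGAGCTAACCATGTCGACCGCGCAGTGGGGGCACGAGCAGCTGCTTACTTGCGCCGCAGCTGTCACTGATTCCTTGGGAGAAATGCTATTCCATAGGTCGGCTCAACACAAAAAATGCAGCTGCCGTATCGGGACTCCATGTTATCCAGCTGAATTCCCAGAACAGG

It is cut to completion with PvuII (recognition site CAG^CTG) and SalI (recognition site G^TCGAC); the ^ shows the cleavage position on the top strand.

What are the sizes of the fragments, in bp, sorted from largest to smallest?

99, 61, 29, 27, 19, 18, 13 bp

PvuII sites (CAGCTG) start at positions 137, 156, 217, 246.
PvuII cuts after base 3 of each site, so after positions 139, 158, 219, 248.
SalI sites (GTCGAC) start at positions 13, 112.
SalI cuts after the first base of each site, so after positions 13, 112.
Combined cut positions: 13, 112, 139, 158, 219, 248.
Linear molecule, 6 cuts → 7 fragments:
  1–13 → 13 bp
  14–112 → 99 bp
  113–139 → 27 bp
  140–158 → 19 bp
  159–219 → 61 bp
  220–248 → 29 bp
  249–266 → 18 bp
Sorted largest to smallest: 99, 61, 29, 27, 19, 18, 13 bp.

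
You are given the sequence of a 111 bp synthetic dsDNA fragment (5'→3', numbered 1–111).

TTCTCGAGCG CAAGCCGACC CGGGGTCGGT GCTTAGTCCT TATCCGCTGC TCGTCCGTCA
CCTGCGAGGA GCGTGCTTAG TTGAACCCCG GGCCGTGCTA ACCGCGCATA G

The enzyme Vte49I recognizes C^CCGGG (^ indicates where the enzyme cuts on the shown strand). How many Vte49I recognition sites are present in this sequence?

2

CCCGGG occurs starting at positions 19, 87.
Vte49I cuts at 2 sites.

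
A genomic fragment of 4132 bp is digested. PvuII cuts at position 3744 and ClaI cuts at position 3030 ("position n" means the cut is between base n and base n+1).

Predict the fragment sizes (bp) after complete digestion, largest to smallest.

3030, 714, 388 bp

Combined cut positions (sorted): 3030, 3744.
Linear molecule, 2 cuts → 3 fragments:
  3030 − 0 = 3030 bp
  3744 − 3030 = 714 bp
  4132 − 3744 = 388 bp
Sorted largest to smallest: 3030, 714, 388 bp.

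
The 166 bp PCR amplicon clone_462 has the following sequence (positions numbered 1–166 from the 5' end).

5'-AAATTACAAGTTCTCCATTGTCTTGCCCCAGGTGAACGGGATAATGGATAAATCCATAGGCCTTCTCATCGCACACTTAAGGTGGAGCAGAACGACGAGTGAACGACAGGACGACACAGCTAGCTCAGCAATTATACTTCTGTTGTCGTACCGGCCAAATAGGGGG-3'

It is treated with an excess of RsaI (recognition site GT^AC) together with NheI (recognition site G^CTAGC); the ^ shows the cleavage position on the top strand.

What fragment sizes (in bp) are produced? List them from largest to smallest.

The RsaI site (GTAC) starts at position 148.
RsaI cuts after base 2 of each site, so after position 149.
The NheI site (GCTAGC) starts at position 119.
NheI cuts after the first base of each site, so after position 119.
Combined cut positions: 119, 149.
Linear molecule, 2 cuts → 3 fragments:
  1–119 → 119 bp
  120–149 → 30 bp
  150–166 → 17 bp
Sorted largest to smallest: 119, 30, 17 bp.

119, 30, 17 bp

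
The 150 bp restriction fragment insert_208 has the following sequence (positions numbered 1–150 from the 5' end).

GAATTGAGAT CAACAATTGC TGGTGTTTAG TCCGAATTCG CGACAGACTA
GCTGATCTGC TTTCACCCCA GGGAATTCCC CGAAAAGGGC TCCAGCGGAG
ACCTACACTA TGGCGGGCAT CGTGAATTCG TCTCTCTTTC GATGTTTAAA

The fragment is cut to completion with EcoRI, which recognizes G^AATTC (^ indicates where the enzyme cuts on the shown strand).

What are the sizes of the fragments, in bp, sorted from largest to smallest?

EcoRI sites (GAATTC) start at positions 34, 73, 124.
EcoRI cuts after the first base of each site, so after positions 34, 73, 124.
Linear molecule, 3 cuts → 4 fragments:
  1–34 → 34 bp
  35–73 → 39 bp
  74–124 → 51 bp
  125–150 → 26 bp
Sorted largest to smallest: 51, 39, 34, 26 bp.

51, 39, 34, 26 bp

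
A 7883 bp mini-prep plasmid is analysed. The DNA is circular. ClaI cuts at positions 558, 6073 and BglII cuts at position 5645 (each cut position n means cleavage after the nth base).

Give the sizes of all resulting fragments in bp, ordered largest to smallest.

5087, 2368, 428 bp

Combined cut positions (sorted): 558, 5645, 6073.
Circular molecule, 3 cuts → 3 fragments:
  5645 − 558 = 5087 bp
  6073 − 5645 = 428 bp
  wrap: 7883 − 6073 + 558 = 2368 bp
Sorted largest to smallest: 5087, 2368, 428 bp.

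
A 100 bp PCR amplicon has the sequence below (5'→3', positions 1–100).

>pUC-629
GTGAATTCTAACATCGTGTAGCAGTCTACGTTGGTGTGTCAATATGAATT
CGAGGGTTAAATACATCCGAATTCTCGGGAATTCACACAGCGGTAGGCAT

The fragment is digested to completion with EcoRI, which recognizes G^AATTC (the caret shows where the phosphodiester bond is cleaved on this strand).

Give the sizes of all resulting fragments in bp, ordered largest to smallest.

EcoRI sites (GAATTC) start at positions 3, 46, 69, 79.
EcoRI cuts after the first base of each site, so after positions 3, 46, 69, 79.
Linear molecule, 4 cuts → 5 fragments:
  1–3 → 3 bp
  4–46 → 43 bp
  47–69 → 23 bp
  70–79 → 10 bp
  80–100 → 21 bp
Sorted largest to smallest: 43, 23, 21, 10, 3 bp.

43, 23, 21, 10, 3 bp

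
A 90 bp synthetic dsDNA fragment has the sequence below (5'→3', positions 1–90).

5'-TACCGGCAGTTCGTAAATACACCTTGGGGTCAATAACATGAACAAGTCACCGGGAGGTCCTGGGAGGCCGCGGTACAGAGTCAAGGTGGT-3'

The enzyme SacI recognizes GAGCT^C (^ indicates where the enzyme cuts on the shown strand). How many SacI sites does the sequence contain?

0

No occurrence of GAGCTC is present in the sequence.
SacI does not cut: 0 sites.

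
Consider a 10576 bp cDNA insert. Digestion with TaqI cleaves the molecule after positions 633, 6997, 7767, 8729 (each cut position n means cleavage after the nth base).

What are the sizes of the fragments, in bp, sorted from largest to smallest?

Linear molecule, 4 cuts → 5 fragments:
  633 − 0 = 633 bp
  6997 − 633 = 6364 bp
  7767 − 6997 = 770 bp
  8729 − 7767 = 962 bp
  10576 − 8729 = 1847 bp
Sorted largest to smallest: 6364, 1847, 962, 770, 633 bp.

6364, 1847, 962, 770, 633 bp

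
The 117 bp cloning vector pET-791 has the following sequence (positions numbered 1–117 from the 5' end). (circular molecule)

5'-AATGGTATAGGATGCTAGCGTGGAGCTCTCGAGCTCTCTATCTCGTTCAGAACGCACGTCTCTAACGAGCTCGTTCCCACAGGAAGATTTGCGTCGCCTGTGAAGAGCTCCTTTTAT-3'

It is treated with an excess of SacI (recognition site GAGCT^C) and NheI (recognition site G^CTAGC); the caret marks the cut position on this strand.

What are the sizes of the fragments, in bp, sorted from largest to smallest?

SacI sites (GAGCTC) start at positions 23, 31, 67, 105.
SacI cuts after base 5 of each site (before the last base), so after positions 27, 35, 71, 109.
The NheI site (GCTAGC) starts at position 14.
NheI cuts after the first base of each site, so after position 14.
Combined cut positions: 14, 27, 35, 71, 109.
Circular molecule, 5 cuts → 5 fragments:
  15–27 → 13 bp
  28–35 → 8 bp
  36–71 → 36 bp
  72–109 → 38 bp
  110–117 then 1–14 → 8 + 14 = 22 bp
Sorted largest to smallest: 38, 36, 22, 13, 8 bp.

38, 36, 22, 13, 8 bp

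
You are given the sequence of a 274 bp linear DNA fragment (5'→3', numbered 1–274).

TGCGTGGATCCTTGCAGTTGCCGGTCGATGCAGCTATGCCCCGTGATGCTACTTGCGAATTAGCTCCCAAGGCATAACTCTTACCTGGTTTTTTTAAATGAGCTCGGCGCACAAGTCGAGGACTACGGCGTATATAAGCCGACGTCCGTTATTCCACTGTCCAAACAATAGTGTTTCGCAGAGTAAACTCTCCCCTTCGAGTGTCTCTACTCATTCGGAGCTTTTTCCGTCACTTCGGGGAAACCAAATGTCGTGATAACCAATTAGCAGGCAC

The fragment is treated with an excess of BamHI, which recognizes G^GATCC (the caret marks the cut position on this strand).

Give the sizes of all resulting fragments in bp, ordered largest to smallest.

268, 6 bp

The BamHI site (GGATCC) starts at position 6.
BamHI cuts after the first base of each site, so after position 6.
Linear molecule, 1 cut → 2 fragments:
  1–6 → 6 bp
  7–274 → 268 bp
Sorted largest to smallest: 268, 6 bp.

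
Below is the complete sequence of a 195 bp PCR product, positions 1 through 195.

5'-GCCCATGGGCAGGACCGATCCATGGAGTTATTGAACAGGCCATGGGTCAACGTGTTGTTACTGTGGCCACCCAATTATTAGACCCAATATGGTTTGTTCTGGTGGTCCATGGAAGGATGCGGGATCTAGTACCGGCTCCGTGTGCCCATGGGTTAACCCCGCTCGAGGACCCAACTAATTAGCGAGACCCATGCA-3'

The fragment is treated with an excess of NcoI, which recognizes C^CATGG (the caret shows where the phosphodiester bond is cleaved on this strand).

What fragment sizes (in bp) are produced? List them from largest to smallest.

NcoI sites (CCATGG) start at positions 3, 20, 40, 107, 146.
NcoI cuts after the first base of each site, so after positions 3, 20, 40, 107, 146.
Linear molecule, 5 cuts → 6 fragments:
  1–3 → 3 bp
  4–20 → 17 bp
  21–40 → 20 bp
  41–107 → 67 bp
  108–146 → 39 bp
  147–195 → 49 bp
Sorted largest to smallest: 67, 49, 39, 20, 17, 3 bp.

67, 49, 39, 20, 17, 3 bp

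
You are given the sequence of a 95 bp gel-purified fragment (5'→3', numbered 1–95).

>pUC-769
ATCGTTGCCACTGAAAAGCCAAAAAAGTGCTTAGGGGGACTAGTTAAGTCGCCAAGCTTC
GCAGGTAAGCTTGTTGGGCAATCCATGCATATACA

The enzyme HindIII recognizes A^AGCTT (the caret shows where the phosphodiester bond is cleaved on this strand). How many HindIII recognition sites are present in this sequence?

AAGCTT occurs starting at positions 54, 67.
HindIII cuts at 2 sites.

2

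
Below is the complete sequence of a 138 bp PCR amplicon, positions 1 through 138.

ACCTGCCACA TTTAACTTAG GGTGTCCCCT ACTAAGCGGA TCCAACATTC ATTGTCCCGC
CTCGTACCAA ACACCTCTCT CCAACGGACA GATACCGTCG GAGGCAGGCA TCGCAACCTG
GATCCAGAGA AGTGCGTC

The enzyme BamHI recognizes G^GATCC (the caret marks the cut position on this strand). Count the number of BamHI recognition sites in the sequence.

GGATCC occurs starting at positions 38, 120.
BamHI cuts at 2 sites.

2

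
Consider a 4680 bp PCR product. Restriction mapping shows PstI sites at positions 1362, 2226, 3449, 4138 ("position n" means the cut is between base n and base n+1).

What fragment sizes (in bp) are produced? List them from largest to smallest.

Linear molecule, 4 cuts → 5 fragments:
  1362 − 0 = 1362 bp
  2226 − 1362 = 864 bp
  3449 − 2226 = 1223 bp
  4138 − 3449 = 689 bp
  4680 − 4138 = 542 bp
Sorted largest to smallest: 1362, 1223, 864, 689, 542 bp.

1362, 1223, 864, 689, 542 bp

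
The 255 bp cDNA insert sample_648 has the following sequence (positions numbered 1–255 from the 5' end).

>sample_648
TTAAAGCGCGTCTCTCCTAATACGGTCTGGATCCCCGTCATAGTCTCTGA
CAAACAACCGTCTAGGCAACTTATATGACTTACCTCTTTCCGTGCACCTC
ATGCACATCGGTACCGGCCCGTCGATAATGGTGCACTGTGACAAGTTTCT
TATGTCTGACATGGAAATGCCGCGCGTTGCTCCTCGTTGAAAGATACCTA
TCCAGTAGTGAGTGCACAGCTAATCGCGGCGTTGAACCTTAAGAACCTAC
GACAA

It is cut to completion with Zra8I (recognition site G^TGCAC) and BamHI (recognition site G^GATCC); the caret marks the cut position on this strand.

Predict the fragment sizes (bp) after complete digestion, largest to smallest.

Zra8I sites (GTGCAC) start at positions 92, 131, 212.
Zra8I cuts after the first base of each site, so after positions 92, 131, 212.
The BamHI site (GGATCC) starts at position 29.
BamHI cuts after the first base of each site, so after position 29.
Combined cut positions: 29, 92, 131, 212.
Linear molecule, 4 cuts → 5 fragments:
  1–29 → 29 bp
  30–92 → 63 bp
  93–131 → 39 bp
  132–212 → 81 bp
  213–255 → 43 bp
Sorted largest to smallest: 81, 63, 43, 39, 29 bp.

81, 63, 43, 39, 29 bp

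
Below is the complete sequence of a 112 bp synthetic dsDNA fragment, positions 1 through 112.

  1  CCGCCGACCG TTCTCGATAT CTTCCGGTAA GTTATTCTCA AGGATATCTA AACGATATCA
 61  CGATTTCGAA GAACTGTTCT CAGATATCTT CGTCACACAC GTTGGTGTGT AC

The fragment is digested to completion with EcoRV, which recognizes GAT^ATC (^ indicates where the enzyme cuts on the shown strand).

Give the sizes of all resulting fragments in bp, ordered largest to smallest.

EcoRV sites (GATATC) start at positions 16, 43, 54, 83.
EcoRV cuts after base 3 of each site, so after positions 18, 45, 56, 85.
Linear molecule, 4 cuts → 5 fragments:
  1–18 → 18 bp
  19–45 → 27 bp
  46–56 → 11 bp
  57–85 → 29 bp
  86–112 → 27 bp
Sorted largest to smallest: 29, 27, 27, 18, 11 bp.

29, 27, 27, 18, 11 bp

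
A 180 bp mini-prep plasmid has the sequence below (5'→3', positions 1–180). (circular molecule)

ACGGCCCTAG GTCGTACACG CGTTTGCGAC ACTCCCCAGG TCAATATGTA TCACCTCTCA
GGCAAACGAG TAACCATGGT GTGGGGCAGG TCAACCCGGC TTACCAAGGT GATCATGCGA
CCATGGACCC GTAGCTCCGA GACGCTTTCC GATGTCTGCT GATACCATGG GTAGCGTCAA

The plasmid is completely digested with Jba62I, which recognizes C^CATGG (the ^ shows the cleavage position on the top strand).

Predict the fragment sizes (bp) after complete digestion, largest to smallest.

89, 47, 44 bp

Jba62I sites (CCATGG) start at positions 74, 121, 165.
Jba62I cuts after the first base of each site, so after positions 74, 121, 165.
Circular molecule, 3 cuts → 3 fragments:
  75–121 → 47 bp
  122–165 → 44 bp
  166–180 then 1–74 → 15 + 74 = 89 bp
Sorted largest to smallest: 89, 47, 44 bp.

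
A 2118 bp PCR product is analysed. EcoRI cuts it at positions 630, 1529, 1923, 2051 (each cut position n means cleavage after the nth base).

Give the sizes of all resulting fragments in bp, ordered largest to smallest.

899, 630, 394, 128, 67 bp

Linear molecule, 4 cuts → 5 fragments:
  630 − 0 = 630 bp
  1529 − 630 = 899 bp
  1923 − 1529 = 394 bp
  2051 − 1923 = 128 bp
  2118 − 2051 = 67 bp
Sorted largest to smallest: 899, 630, 394, 128, 67 bp.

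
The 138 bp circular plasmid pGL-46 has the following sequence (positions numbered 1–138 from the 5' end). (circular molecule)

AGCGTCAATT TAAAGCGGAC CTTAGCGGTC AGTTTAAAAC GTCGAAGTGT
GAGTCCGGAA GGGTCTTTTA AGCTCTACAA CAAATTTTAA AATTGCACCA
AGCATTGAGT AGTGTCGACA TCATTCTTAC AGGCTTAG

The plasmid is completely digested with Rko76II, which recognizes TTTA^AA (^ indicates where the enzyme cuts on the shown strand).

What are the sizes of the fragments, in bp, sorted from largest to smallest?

61, 53, 24 bp

Rko76II sites (TTTAAA) start at positions 9, 33, 86.
Rko76II cuts after base 4 of each site, so after positions 12, 36, 89.
Circular molecule, 3 cuts → 3 fragments:
  13–36 → 24 bp
  37–89 → 53 bp
  90–138 then 1–12 → 49 + 12 = 61 bp
Sorted largest to smallest: 61, 53, 24 bp.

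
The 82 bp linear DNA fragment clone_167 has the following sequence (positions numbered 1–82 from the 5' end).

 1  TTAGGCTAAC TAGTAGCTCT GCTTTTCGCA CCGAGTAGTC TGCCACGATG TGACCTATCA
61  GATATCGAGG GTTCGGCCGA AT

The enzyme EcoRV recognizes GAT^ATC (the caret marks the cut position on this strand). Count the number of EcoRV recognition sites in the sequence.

1

GATATC occurs starting at position 61.
EcoRV cuts at 1 site.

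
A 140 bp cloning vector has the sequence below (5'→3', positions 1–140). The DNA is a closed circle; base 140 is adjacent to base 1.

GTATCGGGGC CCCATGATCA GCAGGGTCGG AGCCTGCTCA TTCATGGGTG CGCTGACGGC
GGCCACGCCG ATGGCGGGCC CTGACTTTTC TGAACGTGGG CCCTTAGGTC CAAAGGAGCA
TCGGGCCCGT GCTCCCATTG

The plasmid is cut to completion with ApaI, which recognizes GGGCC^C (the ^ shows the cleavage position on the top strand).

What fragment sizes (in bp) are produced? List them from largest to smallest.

69, 25, 24, 22 bp

ApaI sites (GGGCCC) start at positions 7, 76, 98, 123.
ApaI cuts after base 5 of each site (before the last base), so after positions 11, 80, 102, 127.
Circular molecule, 4 cuts → 4 fragments:
  12–80 → 69 bp
  81–102 → 22 bp
  103–127 → 25 bp
  128–140 then 1–11 → 13 + 11 = 24 bp
Sorted largest to smallest: 69, 25, 24, 22 bp.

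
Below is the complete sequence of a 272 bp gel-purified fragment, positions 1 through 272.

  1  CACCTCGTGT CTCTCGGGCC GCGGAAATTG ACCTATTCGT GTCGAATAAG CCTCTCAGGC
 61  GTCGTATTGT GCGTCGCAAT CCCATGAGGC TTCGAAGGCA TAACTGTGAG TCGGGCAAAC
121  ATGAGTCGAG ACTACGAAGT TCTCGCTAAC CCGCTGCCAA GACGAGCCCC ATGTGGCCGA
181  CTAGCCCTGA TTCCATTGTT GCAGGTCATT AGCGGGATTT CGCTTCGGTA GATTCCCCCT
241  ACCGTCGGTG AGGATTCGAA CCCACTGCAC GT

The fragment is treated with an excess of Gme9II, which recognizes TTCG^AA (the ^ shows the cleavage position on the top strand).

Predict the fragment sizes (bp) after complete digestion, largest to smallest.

164, 94, 14 bp

Gme9II sites (TTCGAA) start at positions 91, 255.
Gme9II cuts after base 4 of each site, so after positions 94, 258.
Linear molecule, 2 cuts → 3 fragments:
  1–94 → 94 bp
  95–258 → 164 bp
  259–272 → 14 bp
Sorted largest to smallest: 164, 94, 14 bp.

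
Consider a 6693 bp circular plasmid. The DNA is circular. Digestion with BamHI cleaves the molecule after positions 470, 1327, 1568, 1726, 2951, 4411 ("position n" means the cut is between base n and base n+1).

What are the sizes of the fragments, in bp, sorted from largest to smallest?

Circular molecule, 6 cuts → 6 fragments:
  1327 − 470 = 857 bp
  1568 − 1327 = 241 bp
  1726 − 1568 = 158 bp
  2951 − 1726 = 1225 bp
  4411 − 2951 = 1460 bp
  wrap: 6693 − 4411 + 470 = 2752 bp
Sorted largest to smallest: 2752, 1460, 1225, 857, 241, 158 bp.

2752, 1460, 1225, 857, 241, 158 bp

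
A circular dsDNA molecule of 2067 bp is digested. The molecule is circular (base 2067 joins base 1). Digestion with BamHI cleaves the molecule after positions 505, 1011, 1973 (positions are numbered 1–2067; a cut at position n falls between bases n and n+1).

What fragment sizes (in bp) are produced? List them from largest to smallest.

962, 599, 506 bp

Circular molecule, 3 cuts → 3 fragments:
  1011 − 505 = 506 bp
  1973 − 1011 = 962 bp
  wrap: 2067 − 1973 + 505 = 599 bp
Sorted largest to smallest: 962, 599, 506 bp.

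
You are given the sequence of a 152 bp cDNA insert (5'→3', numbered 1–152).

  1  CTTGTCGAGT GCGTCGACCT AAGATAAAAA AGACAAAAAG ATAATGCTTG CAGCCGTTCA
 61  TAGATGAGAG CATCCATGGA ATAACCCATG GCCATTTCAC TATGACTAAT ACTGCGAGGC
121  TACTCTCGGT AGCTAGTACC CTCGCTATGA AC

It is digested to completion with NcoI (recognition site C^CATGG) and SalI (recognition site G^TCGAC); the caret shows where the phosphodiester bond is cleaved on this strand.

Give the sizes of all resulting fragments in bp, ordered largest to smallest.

66, 61, 13, 12 bp

NcoI sites (CCATGG) start at positions 74, 86.
NcoI cuts after the first base of each site, so after positions 74, 86.
The SalI site (GTCGAC) starts at position 13.
SalI cuts after the first base of each site, so after position 13.
Combined cut positions: 13, 74, 86.
Linear molecule, 3 cuts → 4 fragments:
  1–13 → 13 bp
  14–74 → 61 bp
  75–86 → 12 bp
  87–152 → 66 bp
Sorted largest to smallest: 66, 61, 13, 12 bp.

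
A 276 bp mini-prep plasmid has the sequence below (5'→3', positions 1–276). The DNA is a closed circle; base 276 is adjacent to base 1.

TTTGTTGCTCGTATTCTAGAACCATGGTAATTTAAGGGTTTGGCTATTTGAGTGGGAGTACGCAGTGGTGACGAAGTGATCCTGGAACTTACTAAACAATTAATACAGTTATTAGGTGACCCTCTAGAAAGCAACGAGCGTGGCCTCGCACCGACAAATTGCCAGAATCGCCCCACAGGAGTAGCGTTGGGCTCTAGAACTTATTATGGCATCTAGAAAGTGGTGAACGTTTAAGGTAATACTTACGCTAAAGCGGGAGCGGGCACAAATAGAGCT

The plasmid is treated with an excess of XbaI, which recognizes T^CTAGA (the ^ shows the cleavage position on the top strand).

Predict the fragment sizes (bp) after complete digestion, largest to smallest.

XbaI sites (TCTAGA) start at positions 15, 123, 193, 212.
XbaI cuts after the first base of each site, so after positions 15, 123, 193, 212.
Circular molecule, 4 cuts → 4 fragments:
  16–123 → 108 bp
  124–193 → 70 bp
  194–212 → 19 bp
  213–276 then 1–15 → 64 + 15 = 79 bp
Sorted largest to smallest: 108, 79, 70, 19 bp.

108, 79, 70, 19 bp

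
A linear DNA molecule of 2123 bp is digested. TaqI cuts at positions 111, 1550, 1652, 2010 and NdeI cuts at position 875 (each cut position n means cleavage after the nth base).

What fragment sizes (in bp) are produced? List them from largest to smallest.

Combined cut positions (sorted): 111, 875, 1550, 1652, 2010.
Linear molecule, 5 cuts → 6 fragments:
  111 − 0 = 111 bp
  875 − 111 = 764 bp
  1550 − 875 = 675 bp
  1652 − 1550 = 102 bp
  2010 − 1652 = 358 bp
  2123 − 2010 = 113 bp
Sorted largest to smallest: 764, 675, 358, 113, 111, 102 bp.

764, 675, 358, 113, 111, 102 bp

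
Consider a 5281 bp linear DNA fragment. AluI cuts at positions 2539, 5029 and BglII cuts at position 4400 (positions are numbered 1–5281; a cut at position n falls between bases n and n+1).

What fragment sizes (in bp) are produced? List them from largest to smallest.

2539, 1861, 629, 252 bp

Combined cut positions (sorted): 2539, 4400, 5029.
Linear molecule, 3 cuts → 4 fragments:
  2539 − 0 = 2539 bp
  4400 − 2539 = 1861 bp
  5029 − 4400 = 629 bp
  5281 − 5029 = 252 bp
Sorted largest to smallest: 2539, 1861, 629, 252 bp.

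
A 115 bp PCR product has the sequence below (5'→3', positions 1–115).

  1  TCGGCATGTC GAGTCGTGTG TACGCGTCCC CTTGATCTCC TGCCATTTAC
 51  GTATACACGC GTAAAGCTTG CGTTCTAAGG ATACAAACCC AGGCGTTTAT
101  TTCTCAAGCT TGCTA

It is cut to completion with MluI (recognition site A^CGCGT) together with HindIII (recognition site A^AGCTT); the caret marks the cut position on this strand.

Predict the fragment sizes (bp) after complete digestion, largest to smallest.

42, 35, 22, 9, 7 bp

MluI sites (ACGCGT) start at positions 22, 57.
MluI cuts after the first base of each site, so after positions 22, 57.
HindIII sites (AAGCTT) start at positions 64, 106.
HindIII cuts after the first base of each site, so after positions 64, 106.
Combined cut positions: 22, 57, 64, 106.
Linear molecule, 4 cuts → 5 fragments:
  1–22 → 22 bp
  23–57 → 35 bp
  58–64 → 7 bp
  65–106 → 42 bp
  107–115 → 9 bp
Sorted largest to smallest: 42, 35, 22, 9, 7 bp.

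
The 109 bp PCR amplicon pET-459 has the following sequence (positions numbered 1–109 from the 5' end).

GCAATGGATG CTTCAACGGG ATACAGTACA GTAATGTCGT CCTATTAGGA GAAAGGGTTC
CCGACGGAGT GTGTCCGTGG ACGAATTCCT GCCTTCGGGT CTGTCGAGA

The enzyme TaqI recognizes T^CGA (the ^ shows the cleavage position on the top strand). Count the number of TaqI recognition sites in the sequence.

1

TCGA occurs starting at position 104.
TaqI cuts at 1 site.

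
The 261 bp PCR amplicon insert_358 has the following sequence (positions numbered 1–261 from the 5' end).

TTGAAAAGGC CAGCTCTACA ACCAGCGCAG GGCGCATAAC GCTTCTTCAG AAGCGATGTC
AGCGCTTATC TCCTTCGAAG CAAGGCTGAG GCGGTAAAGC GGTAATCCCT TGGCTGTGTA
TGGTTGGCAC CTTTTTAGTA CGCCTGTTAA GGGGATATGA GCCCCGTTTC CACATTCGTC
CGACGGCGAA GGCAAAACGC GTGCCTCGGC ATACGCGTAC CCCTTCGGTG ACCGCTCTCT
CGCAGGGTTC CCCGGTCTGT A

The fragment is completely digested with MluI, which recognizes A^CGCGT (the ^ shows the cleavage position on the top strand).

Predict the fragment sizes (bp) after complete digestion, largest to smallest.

MluI sites (ACGCGT) start at positions 197, 213.
MluI cuts after the first base of each site, so after positions 197, 213.
Linear molecule, 2 cuts → 3 fragments:
  1–197 → 197 bp
  198–213 → 16 bp
  214–261 → 48 bp
Sorted largest to smallest: 197, 48, 16 bp.

197, 48, 16 bp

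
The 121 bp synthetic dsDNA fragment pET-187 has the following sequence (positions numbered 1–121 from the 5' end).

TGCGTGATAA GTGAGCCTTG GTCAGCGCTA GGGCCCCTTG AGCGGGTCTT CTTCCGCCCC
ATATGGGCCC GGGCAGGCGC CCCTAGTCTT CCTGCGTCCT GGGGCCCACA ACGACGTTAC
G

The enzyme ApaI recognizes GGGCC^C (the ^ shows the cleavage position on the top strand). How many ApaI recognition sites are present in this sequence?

3

GGGCCC occurs starting at positions 31, 65, 102.
ApaI cuts at 3 sites.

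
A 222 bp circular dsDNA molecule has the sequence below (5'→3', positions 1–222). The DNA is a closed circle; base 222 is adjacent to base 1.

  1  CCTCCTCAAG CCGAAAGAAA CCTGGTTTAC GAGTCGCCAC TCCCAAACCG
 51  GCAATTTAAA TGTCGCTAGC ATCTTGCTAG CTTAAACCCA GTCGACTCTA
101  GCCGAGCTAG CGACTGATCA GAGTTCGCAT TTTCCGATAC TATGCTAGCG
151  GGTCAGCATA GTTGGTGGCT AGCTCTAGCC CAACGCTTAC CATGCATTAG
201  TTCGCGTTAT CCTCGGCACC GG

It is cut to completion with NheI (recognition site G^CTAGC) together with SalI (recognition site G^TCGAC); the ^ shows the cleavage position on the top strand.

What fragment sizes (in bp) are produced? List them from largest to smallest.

119, 38, 24, 15, 15, 11 bp

NheI sites (GCTAGC) start at positions 65, 76, 106, 144, 168.
NheI cuts after the first base of each site, so after positions 65, 76, 106, 144, 168.
The SalI site (GTCGAC) starts at position 91.
SalI cuts after the first base of each site, so after position 91.
Combined cut positions: 65, 76, 91, 106, 144, 168.
Circular molecule, 6 cuts → 6 fragments:
  66–76 → 11 bp
  77–91 → 15 bp
  92–106 → 15 bp
  107–144 → 38 bp
  145–168 → 24 bp
  169–222 then 1–65 → 54 + 65 = 119 bp
Sorted largest to smallest: 119, 38, 24, 15, 15, 11 bp.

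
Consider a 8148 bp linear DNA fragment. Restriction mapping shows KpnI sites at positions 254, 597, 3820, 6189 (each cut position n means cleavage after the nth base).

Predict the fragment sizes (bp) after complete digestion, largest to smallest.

3223, 2369, 1959, 343, 254 bp

Linear molecule, 4 cuts → 5 fragments:
  254 − 0 = 254 bp
  597 − 254 = 343 bp
  3820 − 597 = 3223 bp
  6189 − 3820 = 2369 bp
  8148 − 6189 = 1959 bp
Sorted largest to smallest: 3223, 2369, 1959, 343, 254 bp.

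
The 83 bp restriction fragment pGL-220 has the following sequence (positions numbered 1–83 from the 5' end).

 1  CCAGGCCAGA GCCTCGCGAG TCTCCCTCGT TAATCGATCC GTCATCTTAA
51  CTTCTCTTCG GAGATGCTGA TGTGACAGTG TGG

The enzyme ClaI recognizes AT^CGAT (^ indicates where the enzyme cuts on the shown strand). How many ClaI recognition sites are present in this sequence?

1

ATCGAT occurs starting at position 33.
ClaI cuts at 1 site.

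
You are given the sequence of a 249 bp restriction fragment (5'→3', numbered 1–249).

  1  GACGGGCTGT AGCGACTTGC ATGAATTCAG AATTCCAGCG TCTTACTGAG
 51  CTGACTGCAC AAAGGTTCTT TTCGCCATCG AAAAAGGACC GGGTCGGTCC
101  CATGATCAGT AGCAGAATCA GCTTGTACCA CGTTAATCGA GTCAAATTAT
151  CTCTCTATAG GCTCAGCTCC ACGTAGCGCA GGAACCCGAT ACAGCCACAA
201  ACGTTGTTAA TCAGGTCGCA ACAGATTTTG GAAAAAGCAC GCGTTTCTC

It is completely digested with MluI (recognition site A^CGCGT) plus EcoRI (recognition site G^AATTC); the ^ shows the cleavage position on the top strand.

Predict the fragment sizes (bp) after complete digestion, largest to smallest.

The MluI site (ACGCGT) starts at position 239.
MluI cuts after the first base of each site, so after position 239.
EcoRI sites (GAATTC) start at positions 23, 30.
EcoRI cuts after the first base of each site, so after positions 23, 30.
Combined cut positions: 23, 30, 239.
Linear molecule, 3 cuts → 4 fragments:
  1–23 → 23 bp
  24–30 → 7 bp
  31–239 → 209 bp
  240–249 → 10 bp
Sorted largest to smallest: 209, 23, 10, 7 bp.

209, 23, 10, 7 bp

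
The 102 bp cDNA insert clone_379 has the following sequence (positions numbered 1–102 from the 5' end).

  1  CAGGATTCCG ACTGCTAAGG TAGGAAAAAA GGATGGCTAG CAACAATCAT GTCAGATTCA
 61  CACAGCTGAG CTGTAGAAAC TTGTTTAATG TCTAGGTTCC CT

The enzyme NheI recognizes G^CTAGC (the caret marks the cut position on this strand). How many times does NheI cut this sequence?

1

GCTAGC occurs starting at position 36.
NheI cuts at 1 site.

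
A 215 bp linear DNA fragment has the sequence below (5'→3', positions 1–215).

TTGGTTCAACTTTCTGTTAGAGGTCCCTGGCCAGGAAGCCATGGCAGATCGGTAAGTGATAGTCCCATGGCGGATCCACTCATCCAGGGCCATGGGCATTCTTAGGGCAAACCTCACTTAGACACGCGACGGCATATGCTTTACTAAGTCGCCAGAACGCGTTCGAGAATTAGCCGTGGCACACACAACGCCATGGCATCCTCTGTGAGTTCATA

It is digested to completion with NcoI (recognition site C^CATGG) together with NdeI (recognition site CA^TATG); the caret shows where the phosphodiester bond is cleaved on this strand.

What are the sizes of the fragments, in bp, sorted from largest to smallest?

57, 44, 39, 26, 25, 24 bp

NcoI sites (CCATGG) start at positions 39, 65, 90, 191.
NcoI cuts after the first base of each site, so after positions 39, 65, 90, 191.
The NdeI site (CATATG) starts at position 133.
NdeI cuts after base 2 of each site, so after position 134.
Combined cut positions: 39, 65, 90, 134, 191.
Linear molecule, 5 cuts → 6 fragments:
  1–39 → 39 bp
  40–65 → 26 bp
  66–90 → 25 bp
  91–134 → 44 bp
  135–191 → 57 bp
  192–215 → 24 bp
Sorted largest to smallest: 57, 44, 39, 26, 25, 24 bp.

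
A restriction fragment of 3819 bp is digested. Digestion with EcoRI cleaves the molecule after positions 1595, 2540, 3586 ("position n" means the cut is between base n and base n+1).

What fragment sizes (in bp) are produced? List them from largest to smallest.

1595, 1046, 945, 233 bp

Linear molecule, 3 cuts → 4 fragments:
  1595 − 0 = 1595 bp
  2540 − 1595 = 945 bp
  3586 − 2540 = 1046 bp
  3819 − 3586 = 233 bp
Sorted largest to smallest: 1595, 1046, 945, 233 bp.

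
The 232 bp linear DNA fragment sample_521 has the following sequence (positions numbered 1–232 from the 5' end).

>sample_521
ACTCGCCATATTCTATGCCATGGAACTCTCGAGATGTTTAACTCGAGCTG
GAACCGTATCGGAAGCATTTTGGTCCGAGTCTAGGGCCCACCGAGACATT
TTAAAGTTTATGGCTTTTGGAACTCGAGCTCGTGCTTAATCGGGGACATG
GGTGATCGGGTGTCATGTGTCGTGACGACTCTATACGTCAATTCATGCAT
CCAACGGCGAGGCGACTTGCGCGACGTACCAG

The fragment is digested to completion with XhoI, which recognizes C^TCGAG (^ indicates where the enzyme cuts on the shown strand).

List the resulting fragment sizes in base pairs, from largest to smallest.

109, 81, 28, 14 bp

XhoI sites (CTCGAG) start at positions 28, 42, 123.
XhoI cuts after the first base of each site, so after positions 28, 42, 123.
Linear molecule, 3 cuts → 4 fragments:
  1–28 → 28 bp
  29–42 → 14 bp
  43–123 → 81 bp
  124–232 → 109 bp
Sorted largest to smallest: 109, 81, 28, 14 bp.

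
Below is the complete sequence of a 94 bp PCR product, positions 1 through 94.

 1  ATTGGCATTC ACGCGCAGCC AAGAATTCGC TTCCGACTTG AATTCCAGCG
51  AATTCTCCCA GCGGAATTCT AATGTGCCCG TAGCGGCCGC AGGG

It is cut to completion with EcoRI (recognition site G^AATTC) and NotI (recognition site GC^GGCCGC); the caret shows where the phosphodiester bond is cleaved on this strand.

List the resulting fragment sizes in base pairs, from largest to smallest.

EcoRI sites (GAATTC) start at positions 23, 40, 50, 64.
EcoRI cuts after the first base of each site, so after positions 23, 40, 50, 64.
The NotI site (GCGGCCGC) starts at position 83.
NotI cuts after base 2 of each site, so after position 84.
Combined cut positions: 23, 40, 50, 64, 84.
Linear molecule, 5 cuts → 6 fragments:
  1–23 → 23 bp
  24–40 → 17 bp
  41–50 → 10 bp
  51–64 → 14 bp
  65–84 → 20 bp
  85–94 → 10 bp
Sorted largest to smallest: 23, 20, 17, 14, 10, 10 bp.

23, 20, 17, 14, 10, 10 bp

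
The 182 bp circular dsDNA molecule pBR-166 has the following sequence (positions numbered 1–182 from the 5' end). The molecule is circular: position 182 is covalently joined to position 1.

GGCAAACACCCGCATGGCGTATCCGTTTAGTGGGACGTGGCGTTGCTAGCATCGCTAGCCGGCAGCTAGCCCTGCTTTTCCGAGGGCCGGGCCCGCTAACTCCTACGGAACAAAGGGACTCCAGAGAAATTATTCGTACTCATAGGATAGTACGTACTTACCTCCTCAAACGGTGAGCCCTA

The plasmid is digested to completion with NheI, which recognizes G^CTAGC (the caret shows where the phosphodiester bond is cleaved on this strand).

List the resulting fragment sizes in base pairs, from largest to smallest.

NheI sites (GCTAGC) start at positions 45, 54, 65.
NheI cuts after the first base of each site, so after positions 45, 54, 65.
Circular molecule, 3 cuts → 3 fragments:
  46–54 → 9 bp
  55–65 → 11 bp
  66–182 then 1–45 → 117 + 45 = 162 bp
Sorted largest to smallest: 162, 11, 9 bp.

162, 11, 9 bp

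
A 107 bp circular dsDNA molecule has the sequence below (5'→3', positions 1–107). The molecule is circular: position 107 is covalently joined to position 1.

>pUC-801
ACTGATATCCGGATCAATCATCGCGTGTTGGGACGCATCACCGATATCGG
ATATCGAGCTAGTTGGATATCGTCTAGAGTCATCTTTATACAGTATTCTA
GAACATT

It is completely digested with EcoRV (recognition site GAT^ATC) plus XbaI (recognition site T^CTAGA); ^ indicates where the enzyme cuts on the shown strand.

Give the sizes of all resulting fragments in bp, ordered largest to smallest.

EcoRV sites (GATATC) start at positions 4, 43, 50, 66.
EcoRV cuts after base 3 of each site, so after positions 6, 45, 52, 68.
XbaI sites (TCTAGA) start at positions 73, 97.
XbaI cuts after the first base of each site, so after positions 73, 97.
Combined cut positions: 6, 45, 52, 68, 73, 97.
Circular molecule, 6 cuts → 6 fragments:
  7–45 → 39 bp
  46–52 → 7 bp
  53–68 → 16 bp
  69–73 → 5 bp
  74–97 → 24 bp
  98–107 then 1–6 → 10 + 6 = 16 bp
Sorted largest to smallest: 39, 24, 16, 16, 7, 5 bp.

39, 24, 16, 16, 7, 5 bp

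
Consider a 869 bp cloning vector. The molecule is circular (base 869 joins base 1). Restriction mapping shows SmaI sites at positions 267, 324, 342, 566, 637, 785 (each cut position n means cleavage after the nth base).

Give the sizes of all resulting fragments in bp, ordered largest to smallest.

Circular molecule, 6 cuts → 6 fragments:
  324 − 267 = 57 bp
  342 − 324 = 18 bp
  566 − 342 = 224 bp
  637 − 566 = 71 bp
  785 − 637 = 148 bp
  wrap: 869 − 785 + 267 = 351 bp
Sorted largest to smallest: 351, 224, 148, 71, 57, 18 bp.

351, 224, 148, 71, 57, 18 bp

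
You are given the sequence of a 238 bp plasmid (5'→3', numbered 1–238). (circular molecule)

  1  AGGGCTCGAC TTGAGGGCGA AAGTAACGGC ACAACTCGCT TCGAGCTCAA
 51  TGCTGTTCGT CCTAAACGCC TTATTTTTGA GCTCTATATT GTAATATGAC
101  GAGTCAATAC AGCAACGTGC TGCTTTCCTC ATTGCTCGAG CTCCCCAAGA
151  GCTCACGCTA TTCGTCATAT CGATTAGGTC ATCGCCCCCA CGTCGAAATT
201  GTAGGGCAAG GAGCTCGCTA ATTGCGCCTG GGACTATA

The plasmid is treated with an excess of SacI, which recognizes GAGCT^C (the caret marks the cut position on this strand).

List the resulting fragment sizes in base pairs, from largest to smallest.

70, 62, 59, 36, 11 bp

SacI sites (GAGCTC) start at positions 43, 79, 138, 149, 211.
SacI cuts after base 5 of each site (before the last base), so after positions 47, 83, 142, 153, 215.
Circular molecule, 5 cuts → 5 fragments:
  48–83 → 36 bp
  84–142 → 59 bp
  143–153 → 11 bp
  154–215 → 62 bp
  216–238 then 1–47 → 23 + 47 = 70 bp
Sorted largest to smallest: 70, 62, 59, 36, 11 bp.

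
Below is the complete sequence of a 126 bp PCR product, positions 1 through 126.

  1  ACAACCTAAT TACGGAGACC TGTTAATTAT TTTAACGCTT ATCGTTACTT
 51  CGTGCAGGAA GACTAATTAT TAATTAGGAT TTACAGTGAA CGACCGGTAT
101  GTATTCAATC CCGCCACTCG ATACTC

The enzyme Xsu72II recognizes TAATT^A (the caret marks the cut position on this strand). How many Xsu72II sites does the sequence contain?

4

TAATTA occurs starting at positions 7, 24, 64, 71.
Xsu72II cuts at 4 sites.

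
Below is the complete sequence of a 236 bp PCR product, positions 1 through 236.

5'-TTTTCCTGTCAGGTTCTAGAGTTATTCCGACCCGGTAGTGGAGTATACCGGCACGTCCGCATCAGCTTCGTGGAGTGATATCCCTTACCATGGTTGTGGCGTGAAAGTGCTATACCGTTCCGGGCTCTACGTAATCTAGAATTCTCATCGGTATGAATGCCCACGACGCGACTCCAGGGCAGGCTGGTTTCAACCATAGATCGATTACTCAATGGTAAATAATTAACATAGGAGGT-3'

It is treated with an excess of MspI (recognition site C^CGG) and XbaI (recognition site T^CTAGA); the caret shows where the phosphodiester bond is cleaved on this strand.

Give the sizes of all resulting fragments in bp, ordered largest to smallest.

101, 72, 17, 16, 15, 15 bp

MspI sites (CCGG) start at positions 32, 48, 120.
MspI cuts after the first base of each site, so after positions 32, 48, 120.
XbaI sites (TCTAGA) start at positions 15, 135.
XbaI cuts after the first base of each site, so after positions 15, 135.
Combined cut positions: 15, 32, 48, 120, 135.
Linear molecule, 5 cuts → 6 fragments:
  1–15 → 15 bp
  16–32 → 17 bp
  33–48 → 16 bp
  49–120 → 72 bp
  121–135 → 15 bp
  136–236 → 101 bp
Sorted largest to smallest: 101, 72, 17, 16, 15, 15 bp.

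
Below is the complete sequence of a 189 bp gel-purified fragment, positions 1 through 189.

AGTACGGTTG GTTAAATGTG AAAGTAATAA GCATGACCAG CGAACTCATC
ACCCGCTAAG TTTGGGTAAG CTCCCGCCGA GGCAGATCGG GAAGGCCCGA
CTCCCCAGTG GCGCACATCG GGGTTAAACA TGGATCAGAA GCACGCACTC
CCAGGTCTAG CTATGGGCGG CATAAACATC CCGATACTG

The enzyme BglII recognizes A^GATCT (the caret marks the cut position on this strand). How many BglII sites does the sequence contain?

No occurrence of AGATCT is present in the sequence.
BglII does not cut: 0 sites.

0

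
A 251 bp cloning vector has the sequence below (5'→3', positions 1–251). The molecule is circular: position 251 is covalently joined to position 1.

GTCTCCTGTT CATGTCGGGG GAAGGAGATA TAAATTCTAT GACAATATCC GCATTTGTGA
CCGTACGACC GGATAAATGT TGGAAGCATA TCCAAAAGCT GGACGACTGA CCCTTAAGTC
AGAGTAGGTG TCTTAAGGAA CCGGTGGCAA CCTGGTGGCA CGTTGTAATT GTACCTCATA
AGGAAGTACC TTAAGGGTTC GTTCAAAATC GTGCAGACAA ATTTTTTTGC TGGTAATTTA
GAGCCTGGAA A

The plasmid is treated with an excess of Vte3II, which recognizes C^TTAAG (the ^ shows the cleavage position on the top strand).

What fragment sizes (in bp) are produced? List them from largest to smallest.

174, 58, 19 bp

Vte3II sites (CTTAAG) start at positions 113, 132, 190.
Vte3II cuts after the first base of each site, so after positions 113, 132, 190.
Circular molecule, 3 cuts → 3 fragments:
  114–132 → 19 bp
  133–190 → 58 bp
  191–251 then 1–113 → 61 + 113 = 174 bp
Sorted largest to smallest: 174, 58, 19 bp.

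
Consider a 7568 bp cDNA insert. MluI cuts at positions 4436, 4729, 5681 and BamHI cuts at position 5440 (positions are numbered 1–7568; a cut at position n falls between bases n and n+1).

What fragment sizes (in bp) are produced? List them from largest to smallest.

4436, 1887, 711, 293, 241 bp

Combined cut positions (sorted): 4436, 4729, 5440, 5681.
Linear molecule, 4 cuts → 5 fragments:
  4436 − 0 = 4436 bp
  4729 − 4436 = 293 bp
  5440 − 4729 = 711 bp
  5681 − 5440 = 241 bp
  7568 − 5681 = 1887 bp
Sorted largest to smallest: 4436, 1887, 711, 293, 241 bp.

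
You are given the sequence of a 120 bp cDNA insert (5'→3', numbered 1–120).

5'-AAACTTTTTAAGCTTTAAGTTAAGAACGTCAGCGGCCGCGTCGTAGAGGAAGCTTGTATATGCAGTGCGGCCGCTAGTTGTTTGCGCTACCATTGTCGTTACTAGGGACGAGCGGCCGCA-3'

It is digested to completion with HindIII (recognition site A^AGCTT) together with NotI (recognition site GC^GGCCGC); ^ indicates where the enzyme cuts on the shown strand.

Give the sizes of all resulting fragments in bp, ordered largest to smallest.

45, 23, 18, 17, 10, 7 bp

HindIII sites (AAGCTT) start at positions 10, 50.
HindIII cuts after the first base of each site, so after positions 10, 50.
NotI sites (GCGGCCGC) start at positions 32, 67, 112.
NotI cuts after base 2 of each site, so after positions 33, 68, 113.
Combined cut positions: 10, 33, 50, 68, 113.
Linear molecule, 5 cuts → 6 fragments:
  1–10 → 10 bp
  11–33 → 23 bp
  34–50 → 17 bp
  51–68 → 18 bp
  69–113 → 45 bp
  114–120 → 7 bp
Sorted largest to smallest: 45, 23, 18, 17, 10, 7 bp.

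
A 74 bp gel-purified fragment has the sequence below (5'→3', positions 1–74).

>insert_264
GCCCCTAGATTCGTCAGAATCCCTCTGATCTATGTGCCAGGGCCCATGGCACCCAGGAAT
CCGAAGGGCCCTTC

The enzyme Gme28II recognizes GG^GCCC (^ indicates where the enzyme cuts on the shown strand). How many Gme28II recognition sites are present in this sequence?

GGGCCC occurs starting at positions 40, 66.
Gme28II cuts at 2 sites.

2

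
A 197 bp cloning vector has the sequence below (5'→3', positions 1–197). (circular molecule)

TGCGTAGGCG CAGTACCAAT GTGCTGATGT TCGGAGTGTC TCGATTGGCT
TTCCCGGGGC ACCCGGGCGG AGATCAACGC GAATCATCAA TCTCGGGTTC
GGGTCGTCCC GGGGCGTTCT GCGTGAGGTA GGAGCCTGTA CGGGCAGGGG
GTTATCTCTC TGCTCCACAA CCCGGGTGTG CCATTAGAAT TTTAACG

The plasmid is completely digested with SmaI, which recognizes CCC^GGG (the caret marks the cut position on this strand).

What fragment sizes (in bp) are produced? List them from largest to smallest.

79, 63, 46, 9 bp

SmaI sites (CCCGGG) start at positions 53, 62, 108, 171.
SmaI cuts after base 3 of each site, so after positions 55, 64, 110, 173.
Circular molecule, 4 cuts → 4 fragments:
  56–64 → 9 bp
  65–110 → 46 bp
  111–173 → 63 bp
  174–197 then 1–55 → 24 + 55 = 79 bp
Sorted largest to smallest: 79, 63, 46, 9 bp.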